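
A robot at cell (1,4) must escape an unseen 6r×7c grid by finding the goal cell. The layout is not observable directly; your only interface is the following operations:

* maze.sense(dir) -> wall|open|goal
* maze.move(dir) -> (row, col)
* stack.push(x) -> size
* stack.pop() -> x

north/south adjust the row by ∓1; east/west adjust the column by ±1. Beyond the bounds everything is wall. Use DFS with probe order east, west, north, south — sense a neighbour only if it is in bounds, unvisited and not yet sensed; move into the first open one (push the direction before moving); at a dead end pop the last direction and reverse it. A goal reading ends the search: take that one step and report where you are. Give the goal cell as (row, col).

% maze.sense(dir→east) : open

% stack.push(x→east) : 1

% maze.move(dir→east) : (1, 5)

% maze.sense(dir→east) : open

% stack.push(x→east) : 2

% maze.move(dir→east) : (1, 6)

% maze.sense(dir→north) : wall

% maze.sense(dir→south) : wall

% stack.pop() : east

% maze.move(dir→west) : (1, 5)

% maze.sense(dir→north) : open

% stack.push(x→north) : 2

% maze.move(dir→north) : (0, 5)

% maze.sense(dir→west) : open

% stack.push(x→west) : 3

% maze.move(dir→west) : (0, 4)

% maze.sense(dir→west) : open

% stack.push(x→west) : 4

% maze.move(dir→west) : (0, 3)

% maze.sense(dir→west) : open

% stack.push(x→west) : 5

% maze.move(dir→west) : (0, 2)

% maze.sense(dir→west) : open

% stack.push(x→west) : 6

% maze.move(dir→west) : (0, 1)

% maze.sense(dir→west) : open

% stack.push(x→west) : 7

% maze.move(dir→west) : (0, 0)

% maze.sense(dir→south) : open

% stack.push(x→south) : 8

% maze.move(dir→south) : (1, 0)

% maze.sense(dir→east) : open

% stack.push(x→east) : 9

% maze.move(dir→east) : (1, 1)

% maze.sense(dir→east) : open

% stack.push(x→east) : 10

% maze.move(dir→east) : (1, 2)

% maze.sense(dir→east) : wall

% maze.sense(dir→south) : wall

% stack.pop() : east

% maze.move(dir→west) : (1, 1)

% maze.sense(dir→south) : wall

% stack.pop() : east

% maze.move(dir→west) : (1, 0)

% maze.sense(dir→south) : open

% stack.push(x→south) : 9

% maze.move(dir→south) : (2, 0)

% maze.sense(dir→south) : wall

% stack.pop() : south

% maze.move(dir→north) : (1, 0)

% stack.pop() : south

% maze.move(dir→north) : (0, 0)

% stack.pop() : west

% maze.move(dir→east) : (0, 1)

% stack.pop() : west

% maze.move(dir→east) : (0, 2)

% stack.pop() : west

% maze.move(dir→east) : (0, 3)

% stack.pop() : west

% maze.move(dir→east) : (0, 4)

% stack.pop() : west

% maze.move(dir→east) : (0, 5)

% stack.pop() : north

% maze.move(dir→south) : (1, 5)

% maze.sense(dir→south) : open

% stack.push(x→south) : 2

% maze.move(dir→south) : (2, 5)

% maze.sense(dir→west) : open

% stack.push(x→west) : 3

% maze.move(dir→west) : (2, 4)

% maze.sense(dir→west) : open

% stack.push(x→west) : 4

% maze.move(dir→west) : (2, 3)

% maze.sense(dir→south) : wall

% stack.pop() : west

% maze.move(dir→east) : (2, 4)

% maze.sense(dir→south) : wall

% stack.pop() : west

% maze.move(dir→east) : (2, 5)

% maze.sense(dir→south) : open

% stack.push(x→south) : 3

% maze.move(dir→south) : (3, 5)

% maze.sense(dir→east) : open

% stack.push(x→east) : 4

% maze.move(dir→east) : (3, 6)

% maze.sense(dir→south) : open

% stack.push(x→south) : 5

% maze.move(dir→south) : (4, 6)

% maze.sense(dir→west) : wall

% maze.sense(dir→south) : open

% stack.push(x→south) : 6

% maze.move(dir→south) : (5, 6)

% maze.sense(dir→west) : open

% stack.push(x→west) : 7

% maze.move(dir→west) : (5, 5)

% maze.sense(dir→west) : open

% stack.push(x→west) : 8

% maze.move(dir→west) : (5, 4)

% maze.sense(dir→west) : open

% stack.push(x→west) : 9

% maze.move(dir→west) : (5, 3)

% maze.sense(dir→west) : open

% stack.push(x→west) : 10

% maze.move(dir→west) : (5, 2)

% maze.sense(dir→west) : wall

% maze.sense(dir→north) : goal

% maze.move(dir→north) : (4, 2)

Answer: (4, 2)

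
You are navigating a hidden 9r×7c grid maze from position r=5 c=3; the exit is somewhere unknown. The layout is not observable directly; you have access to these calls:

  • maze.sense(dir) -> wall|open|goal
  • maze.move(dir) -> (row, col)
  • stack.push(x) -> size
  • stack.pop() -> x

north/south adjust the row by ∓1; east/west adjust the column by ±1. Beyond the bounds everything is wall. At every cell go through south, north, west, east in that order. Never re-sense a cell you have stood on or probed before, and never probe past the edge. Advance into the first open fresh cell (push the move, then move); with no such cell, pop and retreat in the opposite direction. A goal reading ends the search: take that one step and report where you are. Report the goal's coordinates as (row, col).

[in] maze.sense south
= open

[in] stack.push south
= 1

[in] maze.move south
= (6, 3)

[in] maze.sense south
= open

[in] stack.push south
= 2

[in] maze.move south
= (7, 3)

[in] maze.sense south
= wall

[in] maze.sense west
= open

[in] stack.push west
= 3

[in] maze.move west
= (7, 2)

[in] maze.sense south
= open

[in] stack.push south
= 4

[in] maze.move south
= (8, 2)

[in] maze.sense west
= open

[in] stack.push west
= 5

[in] maze.move west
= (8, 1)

[in] maze.sense north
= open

[in] stack.push north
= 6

[in] maze.move north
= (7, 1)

[in] maze.sense north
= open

[in] stack.push north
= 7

[in] maze.move north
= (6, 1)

[in] maze.sense north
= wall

[in] maze.sense west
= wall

[in] maze.sense east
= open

[in] stack.push east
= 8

[in] maze.move east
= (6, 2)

[in] maze.sense north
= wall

[in] stack.pop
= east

[in] maze.move west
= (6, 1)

[in] stack.pop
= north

[in] maze.move south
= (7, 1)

[in] maze.sense west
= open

[in] stack.push west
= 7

[in] maze.move west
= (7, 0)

[in] maze.sense south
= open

[in] stack.push south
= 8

[in] maze.move south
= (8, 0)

[in] stack.pop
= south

[in] maze.move north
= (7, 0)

[in] stack.pop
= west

[in] maze.move east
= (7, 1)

[in] stack.pop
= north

[in] maze.move south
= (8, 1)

[in] stack.pop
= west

[in] maze.move east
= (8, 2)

[in] stack.pop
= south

[in] maze.move north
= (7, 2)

[in] stack.pop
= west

[in] maze.move east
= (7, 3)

[in] maze.sense east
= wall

[in] stack.pop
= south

[in] maze.move north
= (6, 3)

[in] maze.sense east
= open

[in] stack.push east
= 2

[in] maze.move east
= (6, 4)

[in] maze.sense north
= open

[in] stack.push north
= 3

[in] maze.move north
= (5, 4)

[in] maze.sense north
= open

[in] stack.push north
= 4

[in] maze.move north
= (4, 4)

[in] maze.sense north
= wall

[in] maze.sense west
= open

[in] stack.push west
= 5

[in] maze.move west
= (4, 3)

[in] maze.sense north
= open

[in] stack.push north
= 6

[in] maze.move north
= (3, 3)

[in] maze.sense north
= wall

[in] maze.sense west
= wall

[in] stack.pop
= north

[in] maze.move south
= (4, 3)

[in] maze.sense west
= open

[in] stack.push west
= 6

[in] maze.move west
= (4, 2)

[in] maze.sense west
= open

[in] stack.push west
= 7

[in] maze.move west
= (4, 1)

[in] maze.sense north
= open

[in] stack.push north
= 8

[in] maze.move north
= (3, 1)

[in] maze.sense north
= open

[in] stack.push north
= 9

[in] maze.move north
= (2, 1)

[in] maze.sense north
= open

[in] stack.push north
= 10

[in] maze.move north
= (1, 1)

[in] maze.sense north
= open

[in] stack.push north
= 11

[in] maze.move north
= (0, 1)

[in] maze.sense west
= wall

[in] maze.sense east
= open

[in] stack.push east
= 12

[in] maze.move east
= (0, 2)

[in] maze.sense south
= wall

[in] maze.sense east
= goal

[in] maze.move east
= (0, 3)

Answer: (0, 3)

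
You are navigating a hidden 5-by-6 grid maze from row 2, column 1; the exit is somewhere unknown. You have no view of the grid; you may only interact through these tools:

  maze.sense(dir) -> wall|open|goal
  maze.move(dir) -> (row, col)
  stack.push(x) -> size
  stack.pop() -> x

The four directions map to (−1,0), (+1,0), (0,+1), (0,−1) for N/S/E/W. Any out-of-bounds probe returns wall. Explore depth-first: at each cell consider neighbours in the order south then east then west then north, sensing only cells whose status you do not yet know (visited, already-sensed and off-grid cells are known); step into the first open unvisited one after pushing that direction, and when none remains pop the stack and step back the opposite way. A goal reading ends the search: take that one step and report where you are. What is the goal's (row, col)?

! 1. maze.sense(south) => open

! 2. stack.push(south) => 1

! 3. maze.move(south) => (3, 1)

! 4. maze.sense(south) => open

! 5. stack.push(south) => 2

! 6. maze.move(south) => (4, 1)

! 7. maze.sense(east) => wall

! 8. maze.sense(west) => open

! 9. stack.push(west) => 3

! 10. maze.move(west) => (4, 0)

! 11. maze.sense(north) => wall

! 12. stack.pop() => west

! 13. maze.move(east) => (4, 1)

! 14. stack.pop() => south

! 15. maze.move(north) => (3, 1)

! 16. maze.sense(east) => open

! 17. stack.push(east) => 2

! 18. maze.move(east) => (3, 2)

! 19. maze.sense(east) => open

! 20. stack.push(east) => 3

! 21. maze.move(east) => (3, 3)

! 22. maze.sense(south) => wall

! 23. maze.sense(east) => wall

! 24. maze.sense(north) => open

! 25. stack.push(north) => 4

! 26. maze.move(north) => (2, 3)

! 27. maze.sense(east) => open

! 28. stack.push(east) => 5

! 29. maze.move(east) => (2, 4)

! 30. maze.sense(east) => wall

! 31. maze.sense(north) => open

! 32. stack.push(north) => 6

! 33. maze.move(north) => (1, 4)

! 34. maze.sense(east) => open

! 35. stack.push(east) => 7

! 36. maze.move(east) => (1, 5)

! 37. maze.sense(north) => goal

! 38. maze.move(north) => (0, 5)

Answer: (0, 5)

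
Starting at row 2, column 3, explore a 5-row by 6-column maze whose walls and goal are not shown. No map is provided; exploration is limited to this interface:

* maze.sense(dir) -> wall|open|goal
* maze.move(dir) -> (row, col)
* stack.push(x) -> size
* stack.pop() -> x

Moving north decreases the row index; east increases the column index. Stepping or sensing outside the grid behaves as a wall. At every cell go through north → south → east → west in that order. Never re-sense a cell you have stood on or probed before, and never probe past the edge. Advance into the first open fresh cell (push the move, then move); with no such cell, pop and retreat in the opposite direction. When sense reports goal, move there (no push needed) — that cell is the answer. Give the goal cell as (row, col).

CALL sense[dir→north]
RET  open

CALL push[x→north]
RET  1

CALL move[dir→north]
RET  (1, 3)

CALL sense[dir→north]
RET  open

CALL push[x→north]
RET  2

CALL move[dir→north]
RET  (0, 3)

CALL sense[dir→east]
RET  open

CALL push[x→east]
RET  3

CALL move[dir→east]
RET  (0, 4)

CALL sense[dir→south]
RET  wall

CALL sense[dir→east]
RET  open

CALL push[x→east]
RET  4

CALL move[dir→east]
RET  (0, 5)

CALL sense[dir→south]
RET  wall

CALL pop[]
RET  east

CALL move[dir→west]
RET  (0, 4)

CALL pop[]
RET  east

CALL move[dir→west]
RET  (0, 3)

CALL sense[dir→west]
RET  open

CALL push[x→west]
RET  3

CALL move[dir→west]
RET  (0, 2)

CALL sense[dir→south]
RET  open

CALL push[x→south]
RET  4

CALL move[dir→south]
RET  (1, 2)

CALL sense[dir→south]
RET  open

CALL push[x→south]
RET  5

CALL move[dir→south]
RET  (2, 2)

CALL sense[dir→south]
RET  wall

CALL sense[dir→west]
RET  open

CALL push[x→west]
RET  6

CALL move[dir→west]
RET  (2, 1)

CALL sense[dir→north]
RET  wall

CALL sense[dir→south]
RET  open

CALL push[x→south]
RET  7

CALL move[dir→south]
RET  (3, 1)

CALL sense[dir→south]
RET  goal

CALL move[dir→south]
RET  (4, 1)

Answer: (4, 1)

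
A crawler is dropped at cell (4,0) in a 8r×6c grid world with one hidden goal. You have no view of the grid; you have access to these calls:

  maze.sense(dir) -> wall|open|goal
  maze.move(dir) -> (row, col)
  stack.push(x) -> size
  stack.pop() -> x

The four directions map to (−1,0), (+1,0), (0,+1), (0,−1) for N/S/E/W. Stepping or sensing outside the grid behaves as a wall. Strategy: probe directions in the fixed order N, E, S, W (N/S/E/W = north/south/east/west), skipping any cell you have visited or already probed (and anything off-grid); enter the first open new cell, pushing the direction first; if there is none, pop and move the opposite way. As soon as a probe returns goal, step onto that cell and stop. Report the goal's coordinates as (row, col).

$ maze.sense dir=north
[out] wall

$ maze.sense dir=east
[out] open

$ stack.push x=east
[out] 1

$ maze.move dir=east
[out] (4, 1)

$ maze.sense dir=north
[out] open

$ stack.push x=north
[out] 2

$ maze.move dir=north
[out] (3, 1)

$ maze.sense dir=north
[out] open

$ stack.push x=north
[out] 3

$ maze.move dir=north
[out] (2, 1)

$ maze.sense dir=north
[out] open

$ stack.push x=north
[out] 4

$ maze.move dir=north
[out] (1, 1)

$ maze.sense dir=north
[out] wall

$ maze.sense dir=east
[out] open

$ stack.push x=east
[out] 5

$ maze.move dir=east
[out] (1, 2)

$ maze.sense dir=north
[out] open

$ stack.push x=north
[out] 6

$ maze.move dir=north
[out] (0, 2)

$ maze.sense dir=east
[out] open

$ stack.push x=east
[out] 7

$ maze.move dir=east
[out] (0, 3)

$ maze.sense dir=east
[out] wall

$ maze.sense dir=south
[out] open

$ stack.push x=south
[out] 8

$ maze.move dir=south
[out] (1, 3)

$ maze.sense dir=east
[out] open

$ stack.push x=east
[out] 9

$ maze.move dir=east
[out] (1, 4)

$ maze.sense dir=east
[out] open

$ stack.push x=east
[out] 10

$ maze.move dir=east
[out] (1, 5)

$ maze.sense dir=north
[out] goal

$ maze.move dir=north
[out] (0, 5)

Answer: (0, 5)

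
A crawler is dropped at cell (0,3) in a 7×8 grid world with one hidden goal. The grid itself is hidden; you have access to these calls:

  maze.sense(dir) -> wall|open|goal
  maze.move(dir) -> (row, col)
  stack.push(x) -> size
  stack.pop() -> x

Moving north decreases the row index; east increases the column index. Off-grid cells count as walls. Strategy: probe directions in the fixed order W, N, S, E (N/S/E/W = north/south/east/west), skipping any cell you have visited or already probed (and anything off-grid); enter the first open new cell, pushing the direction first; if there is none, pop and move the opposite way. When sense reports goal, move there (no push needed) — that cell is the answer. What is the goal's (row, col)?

I call maze.sense using west, which returns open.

Calling stack.push using west, giving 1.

I try maze.move using west, and observe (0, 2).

I run maze.sense using west, which returns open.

I run stack.push using west, giving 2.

Now I run maze.move using west, and get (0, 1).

I call maze.sense using west, and observe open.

Invoking stack.push using west, and observe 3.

Invoking maze.move using west, : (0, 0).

I try maze.sense using south, giving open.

I call stack.push using south, → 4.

I use maze.move using south, and see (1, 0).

I try maze.sense using south, which returns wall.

Next I call maze.sense using east, and observe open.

I use stack.push using east, : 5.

Using maze.move using east, which returns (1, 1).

I try maze.sense using south, and get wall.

I call maze.sense using east, giving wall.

Now I run stack.pop(), yielding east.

Invoking maze.move using west, and see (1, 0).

Calling stack.pop, and get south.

Next I call maze.move using north, and see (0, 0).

Now I run stack.pop, → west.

I try maze.move using east, : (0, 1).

Invoking stack.pop, : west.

Next I call maze.move using east, and see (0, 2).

I invoke stack.pop, → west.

I run maze.move using east, — result: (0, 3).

Using maze.sense using south, — result: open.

I call stack.push using south, and observe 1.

Next I call maze.move using south, which returns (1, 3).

Now I run maze.sense using south, → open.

I use stack.push using south, and observe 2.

I try maze.move using south, and observe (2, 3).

I try maze.sense using west, → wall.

Calling maze.sense using south, and get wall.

I run maze.sense using east, and observe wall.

Using stack.pop, and observe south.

Now I run maze.move using north, which returns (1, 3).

Then maze.sense using east, : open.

Invoking stack.push using east, giving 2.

I call maze.move using east, — result: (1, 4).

I run maze.sense using north, and observe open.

Next I call stack.push using north, and get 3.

Calling maze.move using north, and see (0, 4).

Invoking maze.sense using east, → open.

Now I run stack.push using east, : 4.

Calling maze.move using east, and see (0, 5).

Next I call maze.sense using south, : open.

Now I run stack.push using south, yielding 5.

Next I call maze.move using south, : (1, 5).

I invoke maze.sense using south, and see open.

Using stack.push using south, yielding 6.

Using maze.move using south, which returns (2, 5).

I try maze.sense using south, — result: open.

Calling stack.push using south, — result: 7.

I call maze.move using south, → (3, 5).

I try maze.sense using west, : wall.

Then maze.sense using south, and observe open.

Calling stack.push using south, and observe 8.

I call maze.move using south, giving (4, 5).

Now I run maze.sense using west, → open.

Next I call stack.push using west, yielding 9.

Calling maze.move using west, → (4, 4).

I use maze.sense using west, → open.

I run stack.push using west, and see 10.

Using maze.move using west, and get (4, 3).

Then maze.sense using west, → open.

Using stack.push using west, which returns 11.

I try maze.move using west, : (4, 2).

I invoke maze.sense using west, → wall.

I use maze.sense using north, → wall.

Using maze.sense using south, which returns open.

I call stack.push using south, and observe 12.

I invoke maze.move using south, which returns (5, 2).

I try maze.sense using west, and observe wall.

I try maze.sense using south, which returns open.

Now I run stack.push using south, giving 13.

Now I run maze.move using south, and get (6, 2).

I try maze.sense using west, and observe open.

I use stack.push using west, and get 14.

Next I call maze.move using west, and see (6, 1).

Next I call maze.sense using west, → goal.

I use maze.move using west, — result: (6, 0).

Answer: (6, 0)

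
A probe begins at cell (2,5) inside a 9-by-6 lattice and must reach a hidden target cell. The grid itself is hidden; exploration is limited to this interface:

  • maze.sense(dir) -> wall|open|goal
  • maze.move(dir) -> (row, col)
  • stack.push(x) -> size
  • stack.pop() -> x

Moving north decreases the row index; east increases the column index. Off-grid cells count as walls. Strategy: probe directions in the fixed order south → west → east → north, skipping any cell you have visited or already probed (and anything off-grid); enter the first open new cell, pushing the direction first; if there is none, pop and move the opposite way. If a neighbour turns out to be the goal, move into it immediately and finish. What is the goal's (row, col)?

$ maze.sense dir='south'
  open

$ stack.push x='south'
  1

$ maze.move dir='south'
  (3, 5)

$ maze.sense dir='south'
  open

$ stack.push x='south'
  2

$ maze.move dir='south'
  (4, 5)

$ maze.sense dir='south'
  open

$ stack.push x='south'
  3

$ maze.move dir='south'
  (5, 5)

$ maze.sense dir='south'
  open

$ stack.push x='south'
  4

$ maze.move dir='south'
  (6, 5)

$ maze.sense dir='south'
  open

$ stack.push x='south'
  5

$ maze.move dir='south'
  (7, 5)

$ maze.sense dir='south'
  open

$ stack.push x='south'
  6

$ maze.move dir='south'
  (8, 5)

$ maze.sense dir='west'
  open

$ stack.push x='west'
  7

$ maze.move dir='west'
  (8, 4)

$ maze.sense dir='west'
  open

$ stack.push x='west'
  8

$ maze.move dir='west'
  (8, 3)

$ maze.sense dir='west'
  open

$ stack.push x='west'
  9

$ maze.move dir='west'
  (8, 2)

$ maze.sense dir='west'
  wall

$ maze.sense dir='north'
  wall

$ stack.pop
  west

$ maze.move dir='east'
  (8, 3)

$ maze.sense dir='north'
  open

$ stack.push x='north'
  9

$ maze.move dir='north'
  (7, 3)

$ maze.sense dir='east'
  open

$ stack.push x='east'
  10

$ maze.move dir='east'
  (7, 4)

$ maze.sense dir='north'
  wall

$ stack.pop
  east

$ maze.move dir='west'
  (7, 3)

$ maze.sense dir='north'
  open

$ stack.push x='north'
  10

$ maze.move dir='north'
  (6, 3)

$ maze.sense dir='west'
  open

$ stack.push x='west'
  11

$ maze.move dir='west'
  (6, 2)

$ maze.sense dir='west'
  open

$ stack.push x='west'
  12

$ maze.move dir='west'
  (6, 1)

$ maze.sense dir='south'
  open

$ stack.push x='south'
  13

$ maze.move dir='south'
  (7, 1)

$ maze.sense dir='west'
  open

$ stack.push x='west'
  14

$ maze.move dir='west'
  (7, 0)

$ maze.sense dir='south'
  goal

$ maze.move dir='south'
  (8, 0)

Answer: (8, 0)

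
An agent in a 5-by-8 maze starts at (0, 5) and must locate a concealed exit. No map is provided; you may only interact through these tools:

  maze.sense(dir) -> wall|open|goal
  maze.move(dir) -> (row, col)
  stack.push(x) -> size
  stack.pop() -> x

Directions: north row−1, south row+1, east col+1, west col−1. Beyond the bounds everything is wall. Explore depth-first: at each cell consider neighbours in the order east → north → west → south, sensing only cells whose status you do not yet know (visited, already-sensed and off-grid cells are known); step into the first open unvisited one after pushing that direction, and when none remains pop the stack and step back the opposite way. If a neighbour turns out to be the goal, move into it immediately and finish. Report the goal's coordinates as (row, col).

>> sense(dir→east)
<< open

>> push(x→east)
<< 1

>> move(dir→east)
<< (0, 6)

>> sense(dir→east)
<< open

>> push(x→east)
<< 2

>> move(dir→east)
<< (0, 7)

>> sense(dir→south)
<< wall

>> pop()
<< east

>> move(dir→west)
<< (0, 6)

>> sense(dir→south)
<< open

>> push(x→south)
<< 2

>> move(dir→south)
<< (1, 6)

>> sense(dir→west)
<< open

>> push(x→west)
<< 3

>> move(dir→west)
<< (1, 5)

>> sense(dir→west)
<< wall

>> sense(dir→south)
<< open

>> push(x→south)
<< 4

>> move(dir→south)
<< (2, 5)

>> sense(dir→east)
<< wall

>> sense(dir→west)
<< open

>> push(x→west)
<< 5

>> move(dir→west)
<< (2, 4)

>> sense(dir→west)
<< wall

>> sense(dir→south)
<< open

>> push(x→south)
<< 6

>> move(dir→south)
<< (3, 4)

>> sense(dir→east)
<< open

>> push(x→east)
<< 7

>> move(dir→east)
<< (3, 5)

>> sense(dir→east)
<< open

>> push(x→east)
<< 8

>> move(dir→east)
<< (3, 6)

>> sense(dir→east)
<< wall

>> sense(dir→south)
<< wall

>> pop()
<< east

>> move(dir→west)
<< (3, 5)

>> sense(dir→south)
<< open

>> push(x→south)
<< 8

>> move(dir→south)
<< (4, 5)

>> sense(dir→west)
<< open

>> push(x→west)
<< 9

>> move(dir→west)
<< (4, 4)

>> sense(dir→west)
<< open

>> push(x→west)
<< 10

>> move(dir→west)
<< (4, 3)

>> sense(dir→north)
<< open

>> push(x→north)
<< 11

>> move(dir→north)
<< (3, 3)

>> sense(dir→west)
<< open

>> push(x→west)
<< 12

>> move(dir→west)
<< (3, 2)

>> sense(dir→north)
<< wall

>> sense(dir→west)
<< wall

>> sense(dir→south)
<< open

>> push(x→south)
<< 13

>> move(dir→south)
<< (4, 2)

>> sense(dir→west)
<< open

>> push(x→west)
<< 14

>> move(dir→west)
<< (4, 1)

>> sense(dir→west)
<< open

>> push(x→west)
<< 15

>> move(dir→west)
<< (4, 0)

>> sense(dir→north)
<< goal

>> move(dir→north)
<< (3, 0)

Answer: (3, 0)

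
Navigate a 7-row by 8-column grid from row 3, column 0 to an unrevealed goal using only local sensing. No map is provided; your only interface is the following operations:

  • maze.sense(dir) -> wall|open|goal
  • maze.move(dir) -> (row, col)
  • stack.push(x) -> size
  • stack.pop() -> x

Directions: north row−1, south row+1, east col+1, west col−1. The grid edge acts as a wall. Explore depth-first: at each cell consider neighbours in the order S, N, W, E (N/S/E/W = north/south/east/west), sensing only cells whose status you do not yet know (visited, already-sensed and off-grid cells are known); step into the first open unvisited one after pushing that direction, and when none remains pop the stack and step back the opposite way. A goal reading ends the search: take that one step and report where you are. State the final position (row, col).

# maze.sense(dir='south') ~> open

# stack.push(x='south') ~> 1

# maze.move(dir='south') ~> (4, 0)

# maze.sense(dir='south') ~> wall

# maze.sense(dir='east') ~> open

# stack.push(x='east') ~> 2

# maze.move(dir='east') ~> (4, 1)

# maze.sense(dir='south') ~> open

# stack.push(x='south') ~> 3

# maze.move(dir='south') ~> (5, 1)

# maze.sense(dir='south') ~> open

# stack.push(x='south') ~> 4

# maze.move(dir='south') ~> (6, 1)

# maze.sense(dir='west') ~> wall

# maze.sense(dir='east') ~> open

# stack.push(x='east') ~> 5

# maze.move(dir='east') ~> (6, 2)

# maze.sense(dir='north') ~> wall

# maze.sense(dir='east') ~> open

# stack.push(x='east') ~> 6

# maze.move(dir='east') ~> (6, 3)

# maze.sense(dir='north') ~> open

# stack.push(x='north') ~> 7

# maze.move(dir='north') ~> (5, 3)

# maze.sense(dir='north') ~> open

# stack.push(x='north') ~> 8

# maze.move(dir='north') ~> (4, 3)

# maze.sense(dir='north') ~> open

# stack.push(x='north') ~> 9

# maze.move(dir='north') ~> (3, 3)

# maze.sense(dir='north') ~> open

# stack.push(x='north') ~> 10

# maze.move(dir='north') ~> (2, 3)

# maze.sense(dir='north') ~> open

# stack.push(x='north') ~> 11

# maze.move(dir='north') ~> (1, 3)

# maze.sense(dir='north') ~> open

# stack.push(x='north') ~> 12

# maze.move(dir='north') ~> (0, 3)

# maze.sense(dir='west') ~> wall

# maze.sense(dir='east') ~> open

# stack.push(x='east') ~> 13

# maze.move(dir='east') ~> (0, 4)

# maze.sense(dir='south') ~> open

# stack.push(x='south') ~> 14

# maze.move(dir='south') ~> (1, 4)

# maze.sense(dir='south') ~> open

# stack.push(x='south') ~> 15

# maze.move(dir='south') ~> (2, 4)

# maze.sense(dir='south') ~> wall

# maze.sense(dir='east') ~> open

# stack.push(x='east') ~> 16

# maze.move(dir='east') ~> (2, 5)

# maze.sense(dir='south') ~> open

# stack.push(x='south') ~> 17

# maze.move(dir='south') ~> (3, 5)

# maze.sense(dir='south') ~> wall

# maze.sense(dir='east') ~> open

# stack.push(x='east') ~> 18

# maze.move(dir='east') ~> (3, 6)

# maze.sense(dir='south') ~> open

# stack.push(x='south') ~> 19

# maze.move(dir='south') ~> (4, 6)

# maze.sense(dir='south') ~> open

# stack.push(x='south') ~> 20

# maze.move(dir='south') ~> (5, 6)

# maze.sense(dir='south') ~> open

# stack.push(x='south') ~> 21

# maze.move(dir='south') ~> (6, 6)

# maze.sense(dir='west') ~> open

# stack.push(x='west') ~> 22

# maze.move(dir='west') ~> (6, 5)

# maze.sense(dir='north') ~> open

# stack.push(x='north') ~> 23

# maze.move(dir='north') ~> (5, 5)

# maze.sense(dir='west') ~> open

# stack.push(x='west') ~> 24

# maze.move(dir='west') ~> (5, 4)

# maze.sense(dir='south') ~> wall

# maze.sense(dir='north') ~> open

# stack.push(x='north') ~> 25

# maze.move(dir='north') ~> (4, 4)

# stack.pop() ~> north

# maze.move(dir='south') ~> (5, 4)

# stack.pop() ~> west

# maze.move(dir='east') ~> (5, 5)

# stack.pop() ~> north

# maze.move(dir='south') ~> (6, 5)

# stack.pop() ~> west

# maze.move(dir='east') ~> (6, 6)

# maze.sense(dir='east') ~> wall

# stack.pop() ~> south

# maze.move(dir='north') ~> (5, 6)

# maze.sense(dir='east') ~> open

# stack.push(x='east') ~> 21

# maze.move(dir='east') ~> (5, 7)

# maze.sense(dir='north') ~> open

# stack.push(x='north') ~> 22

# maze.move(dir='north') ~> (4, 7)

# maze.sense(dir='north') ~> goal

# maze.move(dir='north') ~> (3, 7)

Answer: (3, 7)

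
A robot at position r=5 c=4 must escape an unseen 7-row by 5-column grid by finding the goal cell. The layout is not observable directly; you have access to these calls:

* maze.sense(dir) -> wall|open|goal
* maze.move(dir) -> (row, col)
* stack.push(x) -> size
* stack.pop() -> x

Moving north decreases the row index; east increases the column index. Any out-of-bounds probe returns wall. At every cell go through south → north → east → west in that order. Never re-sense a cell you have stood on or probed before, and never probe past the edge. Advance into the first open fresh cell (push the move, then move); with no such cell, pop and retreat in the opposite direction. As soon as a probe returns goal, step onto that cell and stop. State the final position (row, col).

→ maze.sense(dir: south)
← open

→ stack.push(x: south)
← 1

→ maze.move(dir: south)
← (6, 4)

→ maze.sense(dir: west)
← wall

→ stack.pop()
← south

→ maze.move(dir: north)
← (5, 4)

→ maze.sense(dir: north)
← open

→ stack.push(x: north)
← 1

→ maze.move(dir: north)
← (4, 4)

→ maze.sense(dir: north)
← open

→ stack.push(x: north)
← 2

→ maze.move(dir: north)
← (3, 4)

→ maze.sense(dir: north)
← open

→ stack.push(x: north)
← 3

→ maze.move(dir: north)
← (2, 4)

→ maze.sense(dir: north)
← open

→ stack.push(x: north)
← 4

→ maze.move(dir: north)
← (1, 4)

→ maze.sense(dir: north)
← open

→ stack.push(x: north)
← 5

→ maze.move(dir: north)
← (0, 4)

→ maze.sense(dir: west)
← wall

→ stack.pop()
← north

→ maze.move(dir: south)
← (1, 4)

→ maze.sense(dir: west)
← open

→ stack.push(x: west)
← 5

→ maze.move(dir: west)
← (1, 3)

→ maze.sense(dir: south)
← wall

→ maze.sense(dir: west)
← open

→ stack.push(x: west)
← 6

→ maze.move(dir: west)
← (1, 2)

→ maze.sense(dir: south)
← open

→ stack.push(x: south)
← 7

→ maze.move(dir: south)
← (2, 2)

→ maze.sense(dir: south)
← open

→ stack.push(x: south)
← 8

→ maze.move(dir: south)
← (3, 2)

→ maze.sense(dir: south)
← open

→ stack.push(x: south)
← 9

→ maze.move(dir: south)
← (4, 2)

→ maze.sense(dir: south)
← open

→ stack.push(x: south)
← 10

→ maze.move(dir: south)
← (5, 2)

→ maze.sense(dir: south)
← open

→ stack.push(x: south)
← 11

→ maze.move(dir: south)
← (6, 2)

→ maze.sense(dir: west)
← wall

→ stack.pop()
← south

→ maze.move(dir: north)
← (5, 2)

→ maze.sense(dir: east)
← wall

→ maze.sense(dir: west)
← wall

→ stack.pop()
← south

→ maze.move(dir: north)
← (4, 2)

→ maze.sense(dir: east)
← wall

→ maze.sense(dir: west)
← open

→ stack.push(x: west)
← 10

→ maze.move(dir: west)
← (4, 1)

→ maze.sense(dir: north)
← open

→ stack.push(x: north)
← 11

→ maze.move(dir: north)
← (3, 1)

→ maze.sense(dir: north)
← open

→ stack.push(x: north)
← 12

→ maze.move(dir: north)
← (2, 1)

→ maze.sense(dir: north)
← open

→ stack.push(x: north)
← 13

→ maze.move(dir: north)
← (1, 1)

→ maze.sense(dir: north)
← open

→ stack.push(x: north)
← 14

→ maze.move(dir: north)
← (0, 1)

→ maze.sense(dir: east)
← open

→ stack.push(x: east)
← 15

→ maze.move(dir: east)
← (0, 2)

→ stack.pop()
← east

→ maze.move(dir: west)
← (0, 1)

→ maze.sense(dir: west)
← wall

→ stack.pop()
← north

→ maze.move(dir: south)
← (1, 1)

→ maze.sense(dir: west)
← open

→ stack.push(x: west)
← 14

→ maze.move(dir: west)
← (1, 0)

→ maze.sense(dir: south)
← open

→ stack.push(x: south)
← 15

→ maze.move(dir: south)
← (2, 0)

→ maze.sense(dir: south)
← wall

→ stack.pop()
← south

→ maze.move(dir: north)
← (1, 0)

→ stack.pop()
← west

→ maze.move(dir: east)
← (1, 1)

→ stack.pop()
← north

→ maze.move(dir: south)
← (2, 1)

→ stack.pop()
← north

→ maze.move(dir: south)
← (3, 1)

→ stack.pop()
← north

→ maze.move(dir: south)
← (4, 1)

→ maze.sense(dir: west)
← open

→ stack.push(x: west)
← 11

→ maze.move(dir: west)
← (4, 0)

→ maze.sense(dir: south)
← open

→ stack.push(x: south)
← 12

→ maze.move(dir: south)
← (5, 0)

→ maze.sense(dir: south)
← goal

→ maze.move(dir: south)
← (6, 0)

Answer: (6, 0)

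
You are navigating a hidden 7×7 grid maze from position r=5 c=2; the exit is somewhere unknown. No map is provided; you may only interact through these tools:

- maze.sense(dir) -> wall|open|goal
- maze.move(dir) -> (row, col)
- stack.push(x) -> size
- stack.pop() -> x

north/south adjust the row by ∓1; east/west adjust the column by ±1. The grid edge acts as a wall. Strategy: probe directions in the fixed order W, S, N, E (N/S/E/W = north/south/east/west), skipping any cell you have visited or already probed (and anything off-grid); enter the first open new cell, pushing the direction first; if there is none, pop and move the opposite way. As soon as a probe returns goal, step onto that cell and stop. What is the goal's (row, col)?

$ maze.sense dir='west'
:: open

$ stack.push x='west'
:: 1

$ maze.move dir='west'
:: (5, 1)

$ maze.sense dir='west'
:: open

$ stack.push x='west'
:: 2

$ maze.move dir='west'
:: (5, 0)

$ maze.sense dir='south'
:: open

$ stack.push x='south'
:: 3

$ maze.move dir='south'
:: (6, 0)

$ maze.sense dir='east'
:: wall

$ stack.pop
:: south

$ maze.move dir='north'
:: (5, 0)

$ maze.sense dir='north'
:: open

$ stack.push x='north'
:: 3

$ maze.move dir='north'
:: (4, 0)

$ maze.sense dir='north'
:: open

$ stack.push x='north'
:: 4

$ maze.move dir='north'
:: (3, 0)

$ maze.sense dir='north'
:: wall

$ maze.sense dir='east'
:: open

$ stack.push x='east'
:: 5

$ maze.move dir='east'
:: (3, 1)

$ maze.sense dir='south'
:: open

$ stack.push x='south'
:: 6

$ maze.move dir='south'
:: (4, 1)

$ maze.sense dir='east'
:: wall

$ stack.pop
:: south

$ maze.move dir='north'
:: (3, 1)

$ maze.sense dir='north'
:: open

$ stack.push x='north'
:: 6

$ maze.move dir='north'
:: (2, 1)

$ maze.sense dir='north'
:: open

$ stack.push x='north'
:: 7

$ maze.move dir='north'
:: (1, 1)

$ maze.sense dir='west'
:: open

$ stack.push x='west'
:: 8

$ maze.move dir='west'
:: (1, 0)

$ maze.sense dir='north'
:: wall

$ stack.pop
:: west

$ maze.move dir='east'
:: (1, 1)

$ maze.sense dir='north'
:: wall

$ maze.sense dir='east'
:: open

$ stack.push x='east'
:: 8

$ maze.move dir='east'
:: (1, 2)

$ maze.sense dir='south'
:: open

$ stack.push x='south'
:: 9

$ maze.move dir='south'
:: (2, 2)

$ maze.sense dir='south'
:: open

$ stack.push x='south'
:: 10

$ maze.move dir='south'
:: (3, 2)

$ maze.sense dir='east'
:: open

$ stack.push x='east'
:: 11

$ maze.move dir='east'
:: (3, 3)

$ maze.sense dir='south'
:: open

$ stack.push x='south'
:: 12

$ maze.move dir='south'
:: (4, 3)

$ maze.sense dir='south'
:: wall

$ maze.sense dir='east'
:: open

$ stack.push x='east'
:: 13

$ maze.move dir='east'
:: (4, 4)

$ maze.sense dir='south'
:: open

$ stack.push x='south'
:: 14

$ maze.move dir='south'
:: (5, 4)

$ maze.sense dir='south'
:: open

$ stack.push x='south'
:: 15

$ maze.move dir='south'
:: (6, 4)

$ maze.sense dir='west'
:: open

$ stack.push x='west'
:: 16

$ maze.move dir='west'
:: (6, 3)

$ maze.sense dir='west'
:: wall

$ stack.pop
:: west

$ maze.move dir='east'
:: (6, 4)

$ maze.sense dir='east'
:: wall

$ stack.pop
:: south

$ maze.move dir='north'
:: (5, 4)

$ maze.sense dir='east'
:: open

$ stack.push x='east'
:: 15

$ maze.move dir='east'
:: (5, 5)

$ maze.sense dir='north'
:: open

$ stack.push x='north'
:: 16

$ maze.move dir='north'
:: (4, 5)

$ maze.sense dir='north'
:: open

$ stack.push x='north'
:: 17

$ maze.move dir='north'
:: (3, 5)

$ maze.sense dir='west'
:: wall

$ maze.sense dir='north'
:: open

$ stack.push x='north'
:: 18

$ maze.move dir='north'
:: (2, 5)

$ maze.sense dir='west'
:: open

$ stack.push x='west'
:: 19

$ maze.move dir='west'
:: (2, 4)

$ maze.sense dir='west'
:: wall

$ maze.sense dir='north'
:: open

$ stack.push x='north'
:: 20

$ maze.move dir='north'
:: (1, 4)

$ maze.sense dir='west'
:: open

$ stack.push x='west'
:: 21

$ maze.move dir='west'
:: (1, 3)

$ maze.sense dir='north'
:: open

$ stack.push x='north'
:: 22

$ maze.move dir='north'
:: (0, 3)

$ maze.sense dir='west'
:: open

$ stack.push x='west'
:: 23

$ maze.move dir='west'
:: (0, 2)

$ stack.pop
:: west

$ maze.move dir='east'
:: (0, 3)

$ maze.sense dir='east'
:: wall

$ stack.pop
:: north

$ maze.move dir='south'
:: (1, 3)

$ stack.pop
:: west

$ maze.move dir='east'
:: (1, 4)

$ maze.sense dir='east'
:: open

$ stack.push x='east'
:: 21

$ maze.move dir='east'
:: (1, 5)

$ maze.sense dir='north'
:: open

$ stack.push x='north'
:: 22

$ maze.move dir='north'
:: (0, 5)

$ maze.sense dir='east'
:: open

$ stack.push x='east'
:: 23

$ maze.move dir='east'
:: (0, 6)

$ maze.sense dir='south'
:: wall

$ stack.pop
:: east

$ maze.move dir='west'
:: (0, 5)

$ stack.pop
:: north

$ maze.move dir='south'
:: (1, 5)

$ stack.pop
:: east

$ maze.move dir='west'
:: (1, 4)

$ stack.pop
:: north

$ maze.move dir='south'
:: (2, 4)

$ stack.pop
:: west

$ maze.move dir='east'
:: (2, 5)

$ maze.sense dir='east'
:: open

$ stack.push x='east'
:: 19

$ maze.move dir='east'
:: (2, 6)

$ maze.sense dir='south'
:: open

$ stack.push x='south'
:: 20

$ maze.move dir='south'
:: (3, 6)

$ maze.sense dir='south'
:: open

$ stack.push x='south'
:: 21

$ maze.move dir='south'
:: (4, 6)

$ maze.sense dir='south'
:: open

$ stack.push x='south'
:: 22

$ maze.move dir='south'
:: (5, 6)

$ maze.sense dir='south'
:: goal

$ maze.move dir='south'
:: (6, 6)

Answer: (6, 6)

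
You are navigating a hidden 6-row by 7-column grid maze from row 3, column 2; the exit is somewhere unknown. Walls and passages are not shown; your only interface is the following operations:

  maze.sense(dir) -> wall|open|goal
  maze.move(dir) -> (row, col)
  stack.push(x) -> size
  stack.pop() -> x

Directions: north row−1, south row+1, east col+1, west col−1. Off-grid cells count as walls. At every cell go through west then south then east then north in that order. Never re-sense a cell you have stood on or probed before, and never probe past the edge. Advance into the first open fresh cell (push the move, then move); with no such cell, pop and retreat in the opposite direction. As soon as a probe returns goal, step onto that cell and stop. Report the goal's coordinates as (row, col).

> maze.sense west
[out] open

> stack.push west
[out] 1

> maze.move west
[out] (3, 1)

> maze.sense west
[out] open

> stack.push west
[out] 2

> maze.move west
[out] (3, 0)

> maze.sense south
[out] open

> stack.push south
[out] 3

> maze.move south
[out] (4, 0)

> maze.sense south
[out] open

> stack.push south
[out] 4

> maze.move south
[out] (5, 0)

> maze.sense east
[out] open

> stack.push east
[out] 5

> maze.move east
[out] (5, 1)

> maze.sense east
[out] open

> stack.push east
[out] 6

> maze.move east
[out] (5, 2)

> maze.sense east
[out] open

> stack.push east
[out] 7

> maze.move east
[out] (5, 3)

> maze.sense east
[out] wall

> maze.sense north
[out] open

> stack.push north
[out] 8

> maze.move north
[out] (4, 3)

> maze.sense west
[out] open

> stack.push west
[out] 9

> maze.move west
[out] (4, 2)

> maze.sense west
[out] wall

> stack.pop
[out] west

> maze.move east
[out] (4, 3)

> maze.sense east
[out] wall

> maze.sense north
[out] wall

> stack.pop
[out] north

> maze.move south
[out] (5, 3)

> stack.pop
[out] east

> maze.move west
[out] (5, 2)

> stack.pop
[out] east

> maze.move west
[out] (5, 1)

> stack.pop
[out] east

> maze.move west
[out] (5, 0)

> stack.pop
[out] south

> maze.move north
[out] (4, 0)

> stack.pop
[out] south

> maze.move north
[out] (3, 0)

> maze.sense north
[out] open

> stack.push north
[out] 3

> maze.move north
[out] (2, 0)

> maze.sense east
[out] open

> stack.push east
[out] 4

> maze.move east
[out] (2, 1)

> maze.sense east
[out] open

> stack.push east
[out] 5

> maze.move east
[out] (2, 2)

> maze.sense east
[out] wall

> maze.sense north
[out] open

> stack.push north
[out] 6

> maze.move north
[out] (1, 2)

> maze.sense west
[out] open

> stack.push west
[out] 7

> maze.move west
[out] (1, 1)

> maze.sense west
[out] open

> stack.push west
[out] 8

> maze.move west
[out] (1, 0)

> maze.sense north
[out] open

> stack.push north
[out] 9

> maze.move north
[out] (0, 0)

> maze.sense east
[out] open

> stack.push east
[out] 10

> maze.move east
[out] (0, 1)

> maze.sense east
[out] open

> stack.push east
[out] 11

> maze.move east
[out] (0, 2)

> maze.sense east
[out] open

> stack.push east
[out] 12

> maze.move east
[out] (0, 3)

> maze.sense south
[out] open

> stack.push south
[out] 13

> maze.move south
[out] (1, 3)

> maze.sense east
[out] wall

> stack.pop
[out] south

> maze.move north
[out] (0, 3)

> maze.sense east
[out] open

> stack.push east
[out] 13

> maze.move east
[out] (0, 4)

> maze.sense east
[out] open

> stack.push east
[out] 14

> maze.move east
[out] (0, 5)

> maze.sense south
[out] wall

> maze.sense east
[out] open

> stack.push east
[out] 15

> maze.move east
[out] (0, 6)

> maze.sense south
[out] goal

> maze.move south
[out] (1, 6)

Answer: (1, 6)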